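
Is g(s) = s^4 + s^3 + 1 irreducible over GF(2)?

Check for roots in GF(2): g(0) = 1; g(1) = 1.
No roots, so no linear factors.
Monic irreducibles of degree 2 over GF(2): s^2 + s + 1.
None of them divide g (all give nonzero remainder).
No irreducible factor of degree ≤ 2 exists, so g is irreducible over GF(2).

Yes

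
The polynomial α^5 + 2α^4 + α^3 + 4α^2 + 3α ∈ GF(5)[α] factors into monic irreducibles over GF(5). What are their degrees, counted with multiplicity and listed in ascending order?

Write g(α) = α^5 + 2α^4 + α^3 + 4α^2 + 3α.
Roots in GF(5): g(0) = 0 → root; g(1) = 1; g(2) = 4; g(3) = 2; g(4) = 1.
Linear factors from roots: (α).
Complete factorization: g(α) = (α)·(α^2 + 2)·(α^2 + 2α + 4).
Factor degrees with multiplicity: 1 + 2 + 2 = 5.

1, 2, 2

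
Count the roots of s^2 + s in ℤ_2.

Write g(s) = s^2 + s.
Evaluate at each of the 2 elements of ℤ_2:
g(0) = 0 → root; g(1) = 0 → root.
Roots: {0, 1}.

2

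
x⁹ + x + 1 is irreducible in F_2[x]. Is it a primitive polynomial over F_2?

No

Write f(x) = x⁹ + x + 1.
|GF(2^9)^×| = 2^9 − 1 = 511. Prime factorization: 511 = 7·73.
f is primitive ⇔ x has order 511 in GF(2)[x]/(f), i.e. x^(511/q) ≠ 1 for each prime q | 511.
x^(73) mod f = 1
x^(7) mod f = x⁷.
Since x^(73) = 1, the order of x divides 73 < 511; not primitive.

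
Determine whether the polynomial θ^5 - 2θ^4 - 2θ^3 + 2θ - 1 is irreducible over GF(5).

Write g(θ) = θ^5 - 2θ^4 - 2θ^3 + 2θ - 1.
Check for roots in GF(5): g(0) = 4; g(1) = 3; g(2) = 2; g(3) = 2; g(4) = 1.
No roots, so no linear factors.
Degree-2 irreducible divisors: test the 10 monic irreducibles of degree 2 over GF(5).
None of them divide g (all give nonzero remainder).
No irreducible factor of degree ≤ 2 exists, so g is irreducible over GF(5).

Yes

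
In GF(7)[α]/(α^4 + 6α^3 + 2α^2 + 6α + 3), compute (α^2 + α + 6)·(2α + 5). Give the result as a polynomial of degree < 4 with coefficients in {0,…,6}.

2α^3 + 3α + 2

Multiply in GF(7)[α]: (α^2 + α + 6)·(2α + 5) = 2α^3 + 3α + 2.
Reduced: 2α^3 + 3α + 2.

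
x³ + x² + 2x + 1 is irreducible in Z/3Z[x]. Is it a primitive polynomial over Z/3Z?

Yes

Write f(x) = x³ + x² + 2x + 1.
|GF(3^3)^×| = 3^3 − 1 = 26. Prime factorization: 26 = 2·13.
f is primitive ⇔ x has order 26 in GF(3)[x]/(f), i.e. x^(26/q) ≠ 1 for each prime q | 26.
x^(13) mod f = 2.
x^(2) mod f = x².
None equal 1, so x has full order 26; f is primitive.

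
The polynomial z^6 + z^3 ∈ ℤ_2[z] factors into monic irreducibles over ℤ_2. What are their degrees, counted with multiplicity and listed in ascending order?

Write f(z) = z^6 + z^3.
Roots in ℤ_2: f(0) = 0 → root; f(1) = 0 → root.
Linear factors from roots: (z), (z + 1).
Complete factorization: f(z) = (z + 1)·(z)^3·(z^2 + z + 1).
Factor degrees with multiplicity: 1 + 1 + 1 + 1 + 2 = 6.

1, 1, 1, 1, 2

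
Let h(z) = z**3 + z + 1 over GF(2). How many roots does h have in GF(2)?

Evaluate at each of the 2 elements of GF(2):
h(0) = 1; h(1) = 1.
No element is a root.

0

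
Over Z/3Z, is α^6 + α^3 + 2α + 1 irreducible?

Yes

Write h(α) = α^6 + α^3 + 2α + 1.
Check for roots in Z/3Z: h(0) = 1; h(1) = 2; h(2) = 2.
No roots, so no linear factors.
Monic irreducibles of degree 2 over GF(3): α^2 + 1, α^2 + α + 2, α^2 + 2α + 2.
None of them divide h (all give nonzero remainder).
Degree-3 irreducible divisors: test the 8 monic irreducibles of degree 3 over GF(3).
None of them divide h (all give nonzero remainder).
No irreducible factor of degree ≤ 3 exists, so h is irreducible over GF(3).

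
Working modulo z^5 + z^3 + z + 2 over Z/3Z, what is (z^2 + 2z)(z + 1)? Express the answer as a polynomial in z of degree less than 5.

Multiply in Z/3Z[z]: (z^2 + 2z)·(z + 1) = z^3 + 2z.
Reduced: z^3 + 2z.

z^3 + 2z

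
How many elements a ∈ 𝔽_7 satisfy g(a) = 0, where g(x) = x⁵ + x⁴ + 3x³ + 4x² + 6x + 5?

Evaluate at each of the 7 elements of 𝔽_7:
g(0) = 5; g(1) = 6; g(2) = 0 → root; g(3) = 2; g(4) = 4; g(5) = 4; g(6) = 0 → root.
Roots: {2, 6}.

2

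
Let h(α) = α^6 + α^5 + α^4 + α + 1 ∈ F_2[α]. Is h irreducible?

Yes

Check for roots in F_2: h(0) = 1; h(1) = 1.
No roots, so no linear factors.
Monic irreducibles of degree 2 over GF(2): α^2 + α + 1.
None of them divide h (all give nonzero remainder).
Monic irreducibles of degree 3 over GF(2): α^3 + α + 1, α^3 + α^2 + 1.
None of them divide h (all give nonzero remainder).
No irreducible factor of degree ≤ 3 exists, so h is irreducible over GF(2).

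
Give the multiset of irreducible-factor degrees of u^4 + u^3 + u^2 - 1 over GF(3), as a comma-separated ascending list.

1, 1, 2

Write f(u) = u^4 + u^3 + u^2 - 1.
Roots in GF(3): f(0) = 2; f(1) = 2; f(2) = 0 → root.
Linear factors from roots: (u + 1).
Complete factorization: f(u) = (u + 1)^2·(u^2 - u - 1).
Factor degrees with multiplicity: 1 + 1 + 2 = 4.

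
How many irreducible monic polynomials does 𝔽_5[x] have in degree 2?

By the necklace-counting formula, N_5(2) = (1/2) Σ_{d|2} μ(2/d)·5^d.
Divisors of 2: 1, 2; μ(2/d) for each: -1, 1.
Σ = − 5^1 + 5^2 = 20.
N = 20/2 = 10.

10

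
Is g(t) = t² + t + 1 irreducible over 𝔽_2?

Yes

Check for roots in 𝔽_2: g(0) = 1; g(1) = 1.
No roots. A degree-2 polynomial over a field with no linear factor is irreducible.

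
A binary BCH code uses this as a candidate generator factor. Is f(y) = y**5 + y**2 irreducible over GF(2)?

No

Check for roots in GF(2): f(0) = 0 → root; f(1) = 0 → root.
f(0) = 0, so (y) divides f(y); f is reducible.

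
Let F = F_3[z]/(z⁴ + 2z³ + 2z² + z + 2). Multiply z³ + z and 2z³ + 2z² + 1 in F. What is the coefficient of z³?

1

Multiply in F_3[z]: (z³ + z)·(2z³ + 2z² + 1) = 2z⁶ + 2z⁵ + 2z⁴ + z.
Reduce using z⁴ ≡ z³ + z² + 2z + 1 (mod z⁴ + 2z³ + 2z² + z + 2).
Reduced: z³ + 2.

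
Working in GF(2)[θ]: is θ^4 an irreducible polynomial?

No

Write h(θ) = θ^4.
Check for roots in GF(2): h(0) = 0 → root; h(1) = 1.
h(0) = 0, so (θ) divides h(θ); h is reducible.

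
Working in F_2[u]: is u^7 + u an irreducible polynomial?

No

Write g(u) = u^7 + u.
Check for roots in F_2: g(0) = 0 → root; g(1) = 0 → root.
g(0) = 0, so (u) divides g(u); g is reducible.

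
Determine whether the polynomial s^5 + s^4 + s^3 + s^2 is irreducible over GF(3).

No

Write P(s) = s^5 + s^4 + s^3 + s^2.
Check for roots in GF(3): P(0) = 0 → root; P(1) = 1; P(2) = 0 → root.
P(0) = 0, so (s) divides P(s); P is reducible.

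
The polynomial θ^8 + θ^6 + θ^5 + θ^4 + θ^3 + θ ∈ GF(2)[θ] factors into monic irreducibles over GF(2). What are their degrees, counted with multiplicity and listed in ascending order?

1, 1, 2, 2, 2

Write f(θ) = θ^8 + θ^6 + θ^5 + θ^4 + θ^3 + θ.
Roots in GF(2): f(0) = 0 → root; f(1) = 0 → root.
Linear factors from roots: (θ), (θ + 1).
Complete factorization: f(θ) = (θ)·(θ + 1)·(θ^2 + θ + 1)^3.
Factor degrees with multiplicity: 1 + 1 + 2 + 2 + 2 = 8.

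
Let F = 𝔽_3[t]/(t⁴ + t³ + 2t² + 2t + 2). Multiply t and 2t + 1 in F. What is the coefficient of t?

Multiply in 𝔽_3[t]: (t)·(2t + 1) = 2t² + t.
Reduced: 2t² + t.

1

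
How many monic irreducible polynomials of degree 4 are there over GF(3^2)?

1620

The number of monic irreducibles of degree 4 over GF(9) is (1/4)·Σ_{d∣4} μ(4/d) 9^d.
Divisors of 4: 1, 2, 4; μ(4/d) for each: 0, -1, 1.
Σ = − 9^2 + 9^4 = 6480.
N = 6480/4 = 1620.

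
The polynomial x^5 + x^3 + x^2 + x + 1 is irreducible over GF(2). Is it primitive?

Yes

Write f(x) = x^5 + x^3 + x^2 + x + 1.
|GF(2^5)^×| = 2^5 − 1 = 31. Prime factorization: 31 = 31.
f is primitive ⇔ x has order 31 in GF(2)[x]/(f), i.e. x^(31/q) ≠ 1 for each prime q | 31.
x^(1) mod f = x.
None equal 1, so x has full order 31; f is primitive.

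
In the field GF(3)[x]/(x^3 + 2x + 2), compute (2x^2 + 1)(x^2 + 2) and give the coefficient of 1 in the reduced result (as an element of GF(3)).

Multiply in GF(3)[x]: (2x^2 + 1)·(x^2 + 2) = 2x^4 + 2x^2 + 2.
Reduce using x^3 ≡ x + 1 (mod x^3 + 2x + 2).
Reduced: x^2 + 2x + 2.

2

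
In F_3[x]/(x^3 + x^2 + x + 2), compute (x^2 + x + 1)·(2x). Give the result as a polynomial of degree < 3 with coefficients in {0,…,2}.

2

Multiply in F_3[x]: (x^2 + x + 1)·(2x) = 2x^3 + 2x^2 + 2x.
Reduce using x^3 ≡ 2x^2 + 2x + 1 (mod x^3 + x^2 + x + 2).
Reduced: 2.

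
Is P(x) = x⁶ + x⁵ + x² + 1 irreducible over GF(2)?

Check for roots in GF(2): P(0) = 1; P(1) = 0 → root.
P(1) = 0, so (x − 1) divides P(x); P is reducible.

No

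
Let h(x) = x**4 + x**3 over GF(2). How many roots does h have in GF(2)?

2

Evaluate at each of the 2 elements of GF(2):
h(0) = 0 → root; h(1) = 0 → root.
Roots: {0, 1}.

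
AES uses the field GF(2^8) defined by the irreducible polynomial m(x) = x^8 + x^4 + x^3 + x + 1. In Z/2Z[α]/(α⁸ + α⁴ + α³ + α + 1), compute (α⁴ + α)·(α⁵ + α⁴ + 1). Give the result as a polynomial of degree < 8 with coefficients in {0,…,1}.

Multiply in Z/2Z[α]: (α⁴ + α)·(α⁵ + α⁴ + 1) = α⁹ + α⁸ + α⁶ + α⁵ + α⁴ + α.
Reduce using α⁸ ≡ α⁴ + α³ + α + 1 (mod α⁸ + α⁴ + α³ + α + 1).
Reduced: α⁶ + α⁴ + α³ + α² + α + 1.

α^6 + α^4 + α^3 + α^2 + α + 1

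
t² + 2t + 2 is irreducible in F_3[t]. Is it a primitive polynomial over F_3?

Yes

Write f(t) = t² + 2t + 2.
|GF(3^2)^×| = 3^2 − 1 = 8. Prime factorization: 8 = 2^3.
f is primitive ⇔ t has order 8 in GF(3)[t]/(f), i.e. t^(8/q) ≠ 1 for each prime q | 8.
t^(4) mod f = 2.
None equal 1, so t has full order 8; f is primitive.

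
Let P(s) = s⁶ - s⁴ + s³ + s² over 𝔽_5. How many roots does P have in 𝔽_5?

Evaluate at each of the 5 elements of 𝔽_5:
P(0) = 0 → root; P(1) = 2; P(2) = 0 → root; P(3) = 4; P(4) = 0 → root.
Roots: {0, 2, 4}.

3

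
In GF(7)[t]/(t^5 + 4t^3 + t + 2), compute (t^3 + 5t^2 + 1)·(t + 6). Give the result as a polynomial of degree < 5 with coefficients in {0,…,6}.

Multiply in GF(7)[t]: (t^3 + 5t^2 + 1)·(t + 6) = t^4 + 4t^3 + 2t^2 + t + 6.
Reduced: t^4 + 4t^3 + 2t^2 + t + 6.

t^4 + 4t^3 + 2t^2 + t + 6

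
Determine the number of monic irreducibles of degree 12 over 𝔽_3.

By the necklace-counting formula, N_3(12) = (1/12) Σ_{d|12} μ(12/d)·3^d.
Divisors of 12: 1, 2, 3, 4, 6, 12; μ(12/d) for each: 0, 1, 0, -1, -1, 1.
Σ = 3^2 − 3^4 − 3^6 + 3^12 = 530640.
N = 530640/12 = 44220.

44220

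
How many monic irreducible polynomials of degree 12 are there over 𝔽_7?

1153430600

By the necklace-counting formula, N_7(12) = (1/12) Σ_{d|12} μ(12/d)·7^d.
Divisors of 12: 1, 2, 3, 4, 6, 12; μ(12/d) for each: 0, 1, 0, -1, -1, 1.
Σ = 7^2 − 7^4 − 7^6 + 7^12 = 13841167200.
N = 13841167200/12 = 1153430600.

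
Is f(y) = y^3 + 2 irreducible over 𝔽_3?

Check for roots in 𝔽_3: f(0) = 2; f(1) = 0 → root; f(2) = 1.
f(1) = 0, so (y − 1) divides f(y); f is reducible.

No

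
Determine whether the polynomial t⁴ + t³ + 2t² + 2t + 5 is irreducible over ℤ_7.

Write P(t) = t⁴ + t³ + 2t² + 2t + 5.
Check for roots in ℤ_7: P(0) = 5; P(1) = 4; P(2) = 6; P(3) = 4; P(4) = 1; P(5) = 3; P(6) = 5.
No roots, so no linear factors.
Degree-2 irreducible divisors: test the 21 monic irreducibles of degree 2 over GF(7).
None of them divide P (all give nonzero remainder).
No irreducible factor of degree ≤ 2 exists, so P is irreducible over GF(7).

Yes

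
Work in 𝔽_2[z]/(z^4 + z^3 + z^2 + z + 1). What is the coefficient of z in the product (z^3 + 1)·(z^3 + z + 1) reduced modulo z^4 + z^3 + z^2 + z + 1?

1

Multiply in 𝔽_2[z]: (z^3 + 1)·(z^3 + z + 1) = z^6 + z^4 + z + 1.
Reduce using z^4 ≡ z^3 + z^2 + z + 1 (mod z^4 + z^3 + z^2 + z + 1).
Reduced: z^3 + z^2 + z.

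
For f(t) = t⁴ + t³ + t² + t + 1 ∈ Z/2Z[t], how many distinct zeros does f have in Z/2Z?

0

Evaluate at each of the 2 elements of Z/2Z:
f(0) = 1; f(1) = 1.
No element is a root.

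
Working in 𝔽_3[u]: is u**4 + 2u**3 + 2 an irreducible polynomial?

Yes

Write h(u) = u**4 + 2u**3 + 2.
Check for roots in 𝔽_3: h(0) = 2; h(1) = 2; h(2) = 1.
No roots, so no linear factors.
Monic irreducibles of degree 2 over GF(3): u**2 + 1, u**2 + u + 2, u**2 + 2u + 2.
None of them divide h (all give nonzero remainder).
No irreducible factor of degree ≤ 2 exists, so h is irreducible over GF(3).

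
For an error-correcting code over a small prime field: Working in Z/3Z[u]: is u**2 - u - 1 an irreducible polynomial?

Write g(u) = u**2 - u - 1.
Check for roots in Z/3Z: g(0) = 2; g(1) = 2; g(2) = 1.
No roots. A degree-2 polynomial over a field with no linear factor is irreducible.

Yes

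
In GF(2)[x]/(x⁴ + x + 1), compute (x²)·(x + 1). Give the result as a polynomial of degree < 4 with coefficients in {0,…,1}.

x^3 + x^2

Multiply in GF(2)[x]: (x²)·(x + 1) = x³ + x².
Reduced: x³ + x².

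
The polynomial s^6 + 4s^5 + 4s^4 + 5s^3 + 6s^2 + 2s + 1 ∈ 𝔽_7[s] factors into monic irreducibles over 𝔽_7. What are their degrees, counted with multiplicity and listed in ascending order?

6

Write f(s) = s^6 + 4s^5 + 4s^4 + 5s^3 + 6s^2 + 2s + 1.
Complete factorization: f(s) = (s^6 + 4s^5 + 4s^4 + 5s^3 + 6s^2 + 2s + 1).
Factor degrees with multiplicity: 6 = 6.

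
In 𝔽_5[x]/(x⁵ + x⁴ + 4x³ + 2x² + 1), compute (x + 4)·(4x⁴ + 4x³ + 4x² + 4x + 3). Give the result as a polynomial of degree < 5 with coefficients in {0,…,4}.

Multiply in 𝔽_5[x]: (x + 4)·(4x⁴ + 4x³ + 4x² + 4x + 3) = 4x⁵ + 4x + 2.
Reduce using x⁵ ≡ 4x⁴ + x³ + 3x² + 4 (mod x⁵ + x⁴ + 4x³ + 2x² + 1).
Reduced: x⁴ + 4x³ + 2x² + 4x + 3.

x^4 + 4x^3 + 2x^2 + 4x + 3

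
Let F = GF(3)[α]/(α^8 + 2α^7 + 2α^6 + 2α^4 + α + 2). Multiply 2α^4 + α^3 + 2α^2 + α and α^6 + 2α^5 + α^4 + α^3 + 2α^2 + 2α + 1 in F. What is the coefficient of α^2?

Multiply in GF(3)[α]: (2α^4 + α^3 + 2α^2 + α)·(α^6 + 2α^5 + α^4 + α^3 + 2α^2 + 2α + 1) = 2α^10 + 2α^9 + 2α^7 + α^3 + α^2 + α.
Reduce using α^8 ≡ α^7 + α^6 + α^4 + 2α + 1 (mod α^8 + 2α^7 + 2α^6 + 2α^4 + α + 2).
Reduced: 2α^6 + α^5 + 2α^3 + 2α^2 + 2α.

2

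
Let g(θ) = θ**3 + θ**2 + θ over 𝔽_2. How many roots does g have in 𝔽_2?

Evaluate at each of the 2 elements of 𝔽_2:
g(0) = 0 → root; g(1) = 1.
Roots: {0}.

1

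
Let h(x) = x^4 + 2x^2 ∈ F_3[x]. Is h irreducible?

No

Check for roots in F_3: h(0) = 0 → root; h(1) = 0 → root; h(2) = 0 → root.
h(0) = 0, so (x) divides h(x); h is reducible.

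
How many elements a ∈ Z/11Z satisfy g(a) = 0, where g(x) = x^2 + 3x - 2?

0

Evaluate at each of the 11 elements of Z/11Z:
g(0) = 9; g(1) = 2; g(2) = 8; g(3) = 5; g(4) = 4; g(5) = 5; g(6) = 8; g(7) = 2; g(8) = 9; g(9) = 7; g(10) = 7.
No element is a root.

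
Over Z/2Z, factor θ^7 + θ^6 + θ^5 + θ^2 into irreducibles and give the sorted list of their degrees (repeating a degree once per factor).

Write g(θ) = θ^7 + θ^6 + θ^5 + θ^2.
Roots in Z/2Z: g(0) = 0 → root; g(1) = 0 → root.
Linear factors from roots: (θ), (θ + 1).
Complete factorization: g(θ) = (θ)^2·(θ + 1)^2·(θ^3 + θ^2 + 1).
Factor degrees with multiplicity: 1 + 1 + 1 + 1 + 3 = 7.

1, 1, 1, 1, 3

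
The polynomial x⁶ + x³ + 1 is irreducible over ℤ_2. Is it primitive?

No

Write f(x) = x⁶ + x³ + 1.
|GF(2^6)^×| = 2^6 − 1 = 63. Prime factorization: 63 = 3^2·7.
f is primitive ⇔ x has order 63 in GF(2)[x]/(f), i.e. x^(63/q) ≠ 1 for each prime q | 63.
x^(21) mod f = x³.
x^(9) mod f = 1
Since x^(9) = 1, the order of x divides 9 < 63; not primitive.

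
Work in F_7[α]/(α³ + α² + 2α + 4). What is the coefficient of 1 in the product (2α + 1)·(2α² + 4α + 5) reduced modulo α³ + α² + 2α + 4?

3

Multiply in F_7[α]: (2α + 1)·(2α² + 4α + 5) = 4α³ + 3α² + 5.
Reduce using α³ ≡ 6α² + 5α + 3 (mod α³ + α² + 2α + 4).
Reduced: 6α² + 6α + 3.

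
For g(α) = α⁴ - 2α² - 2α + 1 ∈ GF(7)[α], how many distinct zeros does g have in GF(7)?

1

Evaluate at each of the 7 elements of GF(7):
g(0) = 1; g(1) = 5; g(2) = 5; g(3) = 2; g(4) = 0 → root; g(5) = 6; g(6) = 2.
Roots: {4}.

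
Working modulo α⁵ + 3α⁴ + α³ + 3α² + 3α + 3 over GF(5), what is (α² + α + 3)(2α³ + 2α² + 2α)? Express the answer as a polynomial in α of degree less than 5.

3α^4 + 3α^3 + 2α^2 + 4

Multiply in GF(5)[α]: (α² + α + 3)·(2α³ + 2α² + 2α) = 2α⁵ + 4α⁴ + 3α² + α.
Reduce using α⁵ ≡ 2α⁴ + 4α³ + 2α² + 2α + 2 (mod α⁵ + 3α⁴ + α³ + 3α² + 3α + 3).
Reduced: 3α⁴ + 3α³ + 2α² + 4.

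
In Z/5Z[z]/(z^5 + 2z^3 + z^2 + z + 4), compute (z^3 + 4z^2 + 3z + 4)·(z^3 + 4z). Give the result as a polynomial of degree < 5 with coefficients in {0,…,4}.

z^3 + 2z^2 + 3z + 4

Multiply in Z/5Z[z]: (z^3 + 4z^2 + 3z + 4)·(z^3 + 4z) = z^6 + 4z^5 + 2z^4 + 2z^2 + z.
Reduce using z^5 ≡ 3z^3 + 4z^2 + 4z + 1 (mod z^5 + 2z^3 + z^2 + z + 4).
Reduced: z^3 + 2z^2 + 3z + 4.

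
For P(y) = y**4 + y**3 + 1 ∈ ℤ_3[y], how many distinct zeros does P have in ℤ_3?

Evaluate at each of the 3 elements of ℤ_3:
P(0) = 1; P(1) = 0 → root; P(2) = 1.
Roots: {1}.

1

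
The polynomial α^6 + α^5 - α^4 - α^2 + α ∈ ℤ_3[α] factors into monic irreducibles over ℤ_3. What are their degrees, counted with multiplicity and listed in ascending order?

1, 1, 1, 3

Write f(α) = α^6 + α^5 - α^4 - α^2 + α.
Roots in ℤ_3: f(0) = 0 → root; f(1) = 1; f(2) = 0 → root.
Linear factors from roots: (α), (α + 1).
Complete factorization: f(α) = (α)·(α + 1)^2·(α^3 - α^2 + 1).
Factor degrees with multiplicity: 1 + 1 + 1 + 3 = 6.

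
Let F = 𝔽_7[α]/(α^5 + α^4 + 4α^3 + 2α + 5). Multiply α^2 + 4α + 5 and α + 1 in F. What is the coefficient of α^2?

Multiply in 𝔽_7[α]: (α^2 + 4α + 5)·(α + 1) = α^3 + 5α^2 + 2α + 5.
Reduced: α^3 + 5α^2 + 2α + 5.

5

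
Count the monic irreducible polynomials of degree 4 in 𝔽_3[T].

18

x^(3^4) − x is the product of all monic irreducibles of degree dividing 4; Möbius inversion gives N = (1/4) Σ μ(4/d)·3^d.
Divisors of 4: 1, 2, 4; μ(4/d) for each: 0, -1, 1.
Σ = − 3^2 + 3^4 = 72.
N = 72/4 = 18.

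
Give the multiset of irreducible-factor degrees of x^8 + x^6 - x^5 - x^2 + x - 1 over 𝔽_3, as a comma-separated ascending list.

Write f(x) = x^8 + x^6 - x^5 - x^2 + x - 1.
Roots in 𝔽_3: f(0) = 2; f(1) = 0 → root; f(2) = 0 → root.
Linear factors from roots: (x - 1), (x + 1).
Complete factorization: f(x) = (x + 1)·(x - 1)·(x^2 + 1)·(x^4 + x^2 - x + 1).
Factor degrees with multiplicity: 1 + 1 + 2 + 4 = 8.

1, 1, 2, 4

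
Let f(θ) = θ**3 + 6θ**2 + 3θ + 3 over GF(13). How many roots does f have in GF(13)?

3

Evaluate at each of the 13 elements of GF(13):
f(0) = 3; f(1) = 0 → root; f(2) = 2; f(3) = 2; f(4) = 6; f(5) = 7; f(6) = 11; f(7) = 11; f(8) = 0 → root; f(9) = 10; f(10) = 8; f(11) = 0 → root; f(12) = 5.
Roots: {1, 8, 11}.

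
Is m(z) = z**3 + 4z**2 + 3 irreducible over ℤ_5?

Check for roots in ℤ_5: m(0) = 3; m(1) = 3; m(2) = 2; m(3) = 1; m(4) = 1.
No roots. A degree-3 polynomial over a field with no linear factor is irreducible.

Yes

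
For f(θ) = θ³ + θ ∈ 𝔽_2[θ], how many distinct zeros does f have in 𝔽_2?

2

Evaluate at each of the 2 elements of 𝔽_2:
f(0) = 0 → root; f(1) = 0 → root.
Roots: {0, 1}.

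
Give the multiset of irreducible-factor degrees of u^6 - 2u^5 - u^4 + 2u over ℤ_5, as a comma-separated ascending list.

Write h(u) = u^6 - 2u^5 - u^4 + 2u.
Roots in ℤ_5: h(0) = 0 → root; h(1) = 0 → root; h(2) = 3; h(3) = 3; h(4) = 0 → root.
Linear factors from roots: (u), (u - 1), (u + 1).
Complete factorization: h(u) = (u)·(u - 1)·(u + 1)^2·(u^2 + 2u - 2).
Factor degrees with multiplicity: 1 + 1 + 1 + 1 + 2 = 6.

1, 1, 1, 1, 2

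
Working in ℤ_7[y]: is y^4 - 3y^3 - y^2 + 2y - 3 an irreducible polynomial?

Write m(y) = y^4 - 3y^3 - y^2 + 2y - 3.
Check for roots in ℤ_7: m(0) = 4; m(1) = 3; m(2) = 3; m(3) = 1; m(4) = 4; m(5) = 1; m(6) = 5.
No roots, so no linear factors.
Degree-2 irreducible divisors: test the 21 monic irreducibles of degree 2 over GF(7).
None of them divide m (all give nonzero remainder).
No irreducible factor of degree ≤ 2 exists, so m is irreducible over GF(7).

Yes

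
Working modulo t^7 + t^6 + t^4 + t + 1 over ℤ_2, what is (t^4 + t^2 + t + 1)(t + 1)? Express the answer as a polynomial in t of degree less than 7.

Multiply in ℤ_2[t]: (t^4 + t^2 + t + 1)·(t + 1) = t^5 + t^4 + t^3 + 1.
Reduced: t^5 + t^4 + t^3 + 1.

t^5 + t^4 + t^3 + 1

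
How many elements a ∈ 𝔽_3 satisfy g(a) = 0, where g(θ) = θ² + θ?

Evaluate at each of the 3 elements of 𝔽_3:
g(0) = 0 → root; g(1) = 2; g(2) = 0 → root.
Roots: {0, 2}.

2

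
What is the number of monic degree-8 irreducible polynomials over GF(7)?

720300

x^(7^8) − x is the product of all monic irreducibles of degree dividing 8; Möbius inversion gives N = (1/8) Σ μ(8/d)·7^d.
Divisors of 8: 1, 2, 4, 8; μ(8/d) for each: 0, 0, -1, 1.
Σ = − 7^4 + 7^8 = 5762400.
N = 5762400/8 = 720300.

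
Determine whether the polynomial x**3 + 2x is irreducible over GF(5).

Write m(x) = x**3 + 2x.
Check for roots in GF(5): m(0) = 0 → root; m(1) = 3; m(2) = 2; m(3) = 3; m(4) = 2.
m(0) = 0, so (x) divides m(x); m is reducible.

No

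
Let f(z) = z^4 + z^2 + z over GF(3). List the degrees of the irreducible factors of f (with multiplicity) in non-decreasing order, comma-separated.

Roots in GF(3): f(0) = 0 → root; f(1) = 0 → root; f(2) = 1.
Linear factors from roots: (z), (z - 1).
Complete factorization: f(z) = (z)·(z - 1)·(z^2 + z - 1).
Factor degrees with multiplicity: 1 + 1 + 2 = 4.

1, 1, 2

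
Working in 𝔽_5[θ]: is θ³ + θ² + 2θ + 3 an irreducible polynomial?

No

Write f(θ) = θ³ + θ² + 2θ + 3.
Check for roots in 𝔽_5: f(0) = 3; f(1) = 2; f(2) = 4; f(3) = 0 → root; f(4) = 1.
f(3) = 0, so (θ − 3) divides f(θ); f is reducible.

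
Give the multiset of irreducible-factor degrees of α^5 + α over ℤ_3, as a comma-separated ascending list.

Write f(α) = α^5 + α.
Roots in ℤ_3: f(0) = 0 → root; f(1) = 2; f(2) = 1.
Linear factors from roots: (α).
Complete factorization: f(α) = (α)·(α^2 + α - 1)·(α^2 - α - 1).
Factor degrees with multiplicity: 1 + 2 + 2 = 5.

1, 2, 2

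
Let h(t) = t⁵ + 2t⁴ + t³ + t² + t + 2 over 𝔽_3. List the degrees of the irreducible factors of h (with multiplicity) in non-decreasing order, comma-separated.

Roots in 𝔽_3: h(0) = 2; h(1) = 2; h(2) = 2.
Complete factorization: h(t) = (t⁵ + 2t⁴ + t³ + t² + t + 2).
Factor degrees with multiplicity: 5 = 5.

5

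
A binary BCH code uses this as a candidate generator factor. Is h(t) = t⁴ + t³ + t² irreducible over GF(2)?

No

Check for roots in GF(2): h(0) = 0 → root; h(1) = 1.
h(0) = 0, so (t) divides h(t); h is reducible.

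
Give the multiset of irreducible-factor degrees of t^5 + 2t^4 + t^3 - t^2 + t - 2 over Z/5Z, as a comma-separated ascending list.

5

Write h(t) = t^5 + 2t^4 + t^3 - t^2 + t - 2.
Roots in Z/5Z: h(0) = 3; h(1) = 2; h(2) = 3; h(3) = 4; h(4) = 1.
Complete factorization: h(t) = (t^5 + 2t^4 + t^3 - t^2 + t - 2).
Factor degrees with multiplicity: 5 = 5.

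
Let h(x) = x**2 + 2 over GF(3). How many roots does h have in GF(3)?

2

Evaluate at each of the 3 elements of GF(3):
h(0) = 2; h(1) = 0 → root; h(2) = 0 → root.
Roots: {1, 2}.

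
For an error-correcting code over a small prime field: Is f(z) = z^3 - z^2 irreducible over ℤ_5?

No

Check for roots in ℤ_5: f(0) = 0 → root; f(1) = 0 → root; f(2) = 4; f(3) = 3; f(4) = 3.
f(0) = 0, so (z) divides f(z); f is reducible.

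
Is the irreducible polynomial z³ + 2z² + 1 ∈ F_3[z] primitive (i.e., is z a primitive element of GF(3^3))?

Yes

Write f(z) = z³ + 2z² + 1.
|GF(3^3)^×| = 3^3 − 1 = 26. Prime factorization: 26 = 2·13.
f is primitive ⇔ z has order 26 in GF(3)[z]/(f), i.e. z^(26/q) ≠ 1 for each prime q | 26.
z^(13) mod f = 2.
z^(2) mod f = z².
None equal 1, so z has full order 26; f is primitive.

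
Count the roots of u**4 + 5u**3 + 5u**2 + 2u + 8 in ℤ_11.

Write f(u) = u**4 + 5u**3 + 5u**2 + 2u + 8.
Evaluate at each of the 11 elements of ℤ_11:
f(0) = 8; f(1) = 10; f(2) = 0 → root; f(3) = 0 → root; f(4) = 1; f(5) = 7; f(6) = 2; f(7) = 5; f(8) = 4; f(9) = 0 → root; f(10) = 7.
Roots: {2, 3, 9}.

3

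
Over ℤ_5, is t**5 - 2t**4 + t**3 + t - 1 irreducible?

No

Write h(t) = t**5 - 2t**4 + t**3 + t - 1.
Check for roots in ℤ_5: h(0) = 4; h(1) = 0 → root; h(2) = 4; h(3) = 0 → root; h(4) = 4.
h(1) = 0, so (t − 1) divides h(t); h is reducible.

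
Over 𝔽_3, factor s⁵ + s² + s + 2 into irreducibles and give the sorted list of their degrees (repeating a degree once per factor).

5

Write f(s) = s⁵ + s² + s + 2.
Roots in 𝔽_3: f(0) = 2; f(1) = 2; f(2) = 1.
Complete factorization: f(s) = (s⁵ + s² + s + 2).
Factor degrees with multiplicity: 5 = 5.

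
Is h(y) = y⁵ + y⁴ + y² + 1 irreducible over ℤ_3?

Check for roots in ℤ_3: h(0) = 1; h(1) = 1; h(2) = 2.
No roots, so no linear factors.
Monic irreducibles of degree 2 over GF(3): y² + 1, y² + y + 2, y² + 2y + 2.
None of them divide h (all give nonzero remainder).
No irreducible factor of degree ≤ 2 exists, so h is irreducible over GF(3).

Yes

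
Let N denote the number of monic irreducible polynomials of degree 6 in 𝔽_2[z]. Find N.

9

The number of monic irreducibles of degree 6 over GF(2) is (1/6)·Σ_{d∣6} μ(6/d) 2^d.
Divisors of 6: 1, 2, 3, 6; μ(6/d) for each: 1, -1, -1, 1.
Σ = 2^1 − 2^2 − 2^3 + 2^6 = 54.
N = 54/6 = 9.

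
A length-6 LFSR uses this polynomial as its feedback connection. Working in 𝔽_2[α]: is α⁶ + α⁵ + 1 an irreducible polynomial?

Write m(α) = α⁶ + α⁵ + 1.
Check for roots in 𝔽_2: m(0) = 1; m(1) = 1.
No roots, so no linear factors.
Monic irreducibles of degree 2 over GF(2): α² + α + 1.
None of them divide m (all give nonzero remainder).
Monic irreducibles of degree 3 over GF(2): α³ + α + 1, α³ + α² + 1.
None of them divide m (all give nonzero remainder).
No irreducible factor of degree ≤ 3 exists, so m is irreducible over GF(2).

Yes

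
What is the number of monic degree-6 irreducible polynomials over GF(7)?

Gauss's count: N_{7}(6) = (1/6) Σ_{d|6} μ(6/d)·7^d.
Divisors of 6: 1, 2, 3, 6; μ(6/d) for each: 1, -1, -1, 1.
Σ = 7^1 − 7^2 − 7^3 + 7^6 = 117264.
N = 117264/6 = 19544.

19544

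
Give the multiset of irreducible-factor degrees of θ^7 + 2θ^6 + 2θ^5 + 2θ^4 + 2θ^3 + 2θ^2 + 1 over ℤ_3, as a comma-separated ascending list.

Write g(θ) = θ^7 + 2θ^6 + 2θ^5 + 2θ^4 + 2θ^3 + 2θ^2 + 1.
Roots in ℤ_3: g(0) = 1; g(1) = 0 → root; g(2) = 2.
Linear factors from roots: (θ + 2).
Complete factorization: g(θ) = (θ + 2)·(θ^2 + 2θ + 2)·(θ^4 + θ^3 + θ^2 + 1).
Factor degrees with multiplicity: 1 + 2 + 4 = 7.

1, 2, 4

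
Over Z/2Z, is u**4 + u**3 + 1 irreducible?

Write g(u) = u**4 + u**3 + 1.
Check for roots in Z/2Z: g(0) = 1; g(1) = 1.
No roots, so no linear factors.
Monic irreducibles of degree 2 over GF(2): u**2 + u + 1.
None of them divide g (all give nonzero remainder).
No irreducible factor of degree ≤ 2 exists, so g is irreducible over GF(2).

Yes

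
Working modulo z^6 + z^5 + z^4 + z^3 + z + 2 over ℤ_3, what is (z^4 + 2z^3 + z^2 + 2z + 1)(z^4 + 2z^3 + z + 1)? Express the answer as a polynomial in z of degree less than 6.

z^4 + z^2 + 2z + 2

Multiply in ℤ_3[z]: (z^4 + 2z^3 + z^2 + 2z + 1)·(z^4 + 2z^3 + z + 1) = z^8 + z^7 + 2z^6 + 2z^5 + 2z^4 + 2z^3 + 1.
Reduce using z^6 ≡ 2z^5 + 2z^4 + 2z^3 + 2z + 1 (mod z^6 + z^5 + z^4 + z^3 + z + 2).
Reduced: z^4 + z^2 + 2z + 2.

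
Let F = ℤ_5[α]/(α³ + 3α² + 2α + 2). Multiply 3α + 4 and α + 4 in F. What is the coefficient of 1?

1

Multiply in ℤ_5[α]: (3α + 4)·(α + 4) = 3α² + α + 1.
Reduced: 3α² + α + 1.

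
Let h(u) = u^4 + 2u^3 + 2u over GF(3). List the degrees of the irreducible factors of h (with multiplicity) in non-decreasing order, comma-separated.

1, 1, 2

Roots in GF(3): h(0) = 0 → root; h(1) = 2; h(2) = 0 → root.
Linear factors from roots: (u), (u + 1).
Complete factorization: h(u) = (u)·(u + 1)·(u^2 + u + 2).
Factor degrees with multiplicity: 1 + 1 + 2 = 4.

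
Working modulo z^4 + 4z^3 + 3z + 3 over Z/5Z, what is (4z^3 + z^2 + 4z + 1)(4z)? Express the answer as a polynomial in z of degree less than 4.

z^2 + z + 2

Multiply in Z/5Z[z]: (4z^3 + z^2 + 4z + 1)·(4z) = z^4 + 4z^3 + z^2 + 4z.
Reduce using z^4 ≡ z^3 + 2z + 2 (mod z^4 + 4z^3 + 3z + 3).
Reduced: z^2 + z + 2.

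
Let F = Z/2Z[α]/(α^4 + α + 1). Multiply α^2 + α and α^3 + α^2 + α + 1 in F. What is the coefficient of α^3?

0

Multiply in Z/2Z[α]: (α^2 + α)·(α^3 + α^2 + α + 1) = α^5 + α.
Reduce using α^4 ≡ α + 1 (mod α^4 + α + 1).
Reduced: α^2.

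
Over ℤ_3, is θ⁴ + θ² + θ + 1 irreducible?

Yes

Write h(θ) = θ⁴ + θ² + θ + 1.
Check for roots in ℤ_3: h(0) = 1; h(1) = 1; h(2) = 2.
No roots, so no linear factors.
Monic irreducibles of degree 2 over GF(3): θ² + 1, θ² + θ - 1, θ² - θ - 1.
None of them divide h (all give nonzero remainder).
No irreducible factor of degree ≤ 2 exists, so h is irreducible over GF(3).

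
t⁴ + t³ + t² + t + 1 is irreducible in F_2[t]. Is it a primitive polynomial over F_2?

No

Write f(t) = t⁴ + t³ + t² + t + 1.
|GF(2^4)^×| = 2^4 − 1 = 15. Prime factorization: 15 = 3·5.
f is primitive ⇔ t has order 15 in GF(2)[t]/(f), i.e. t^(15/q) ≠ 1 for each prime q | 15.
t^(5) mod f = 1
t^(3) mod f = t³.
Since t^(5) = 1, the order of t divides 5 < 15; not primitive.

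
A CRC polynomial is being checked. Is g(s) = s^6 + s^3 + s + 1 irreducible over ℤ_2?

No

Check for roots in ℤ_2: g(0) = 1; g(1) = 0 → root.
g(1) = 0, so (s − 1) divides g(s); g is reducible.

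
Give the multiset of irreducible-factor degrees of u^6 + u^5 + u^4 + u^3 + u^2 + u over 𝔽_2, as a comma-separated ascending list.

Write g(u) = u^6 + u^5 + u^4 + u^3 + u^2 + u.
Roots in 𝔽_2: g(0) = 0 → root; g(1) = 0 → root.
Linear factors from roots: (u), (u + 1).
Complete factorization: g(u) = (u)·(u + 1)·(u^2 + u + 1)^2.
Factor degrees with multiplicity: 1 + 1 + 2 + 2 = 6.

1, 1, 2, 2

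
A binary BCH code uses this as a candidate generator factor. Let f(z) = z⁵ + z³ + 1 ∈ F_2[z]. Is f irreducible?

Yes

Check for roots in F_2: f(0) = 1; f(1) = 1.
No roots, so no linear factors.
Monic irreducibles of degree 2 over GF(2): z² + z + 1.
None of them divide f (all give nonzero remainder).
No irreducible factor of degree ≤ 2 exists, so f is irreducible over GF(2).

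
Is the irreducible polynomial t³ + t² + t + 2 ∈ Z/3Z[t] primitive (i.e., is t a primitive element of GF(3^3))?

Write f(t) = t³ + t² + t + 2.
|GF(3^3)^×| = 3^3 − 1 = 26. Prime factorization: 26 = 2·13.
f is primitive ⇔ t has order 26 in GF(3)[t]/(f), i.e. t^(26/q) ≠ 1 for each prime q | 26.
t^(13) mod f = 1
t^(2) mod f = t².
Since t^(13) = 1, the order of t divides 13 < 26; not primitive.

No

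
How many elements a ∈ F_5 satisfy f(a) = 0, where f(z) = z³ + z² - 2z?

3

Evaluate at each of the 5 elements of F_5:
f(0) = 0 → root; f(1) = 0 → root; f(2) = 3; f(3) = 0 → root; f(4) = 2.
Roots: {0, 1, 3}.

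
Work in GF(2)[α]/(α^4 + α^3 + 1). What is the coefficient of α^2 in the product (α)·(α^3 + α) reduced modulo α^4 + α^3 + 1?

Multiply in GF(2)[α]: (α)·(α^3 + α) = α^4 + α^2.
Reduce using α^4 ≡ α^3 + 1 (mod α^4 + α^3 + 1).
Reduced: α^3 + α^2 + 1.

1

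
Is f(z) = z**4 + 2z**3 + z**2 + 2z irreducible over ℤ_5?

No

Check for roots in ℤ_5: f(0) = 0 → root; f(1) = 1; f(2) = 0 → root; f(3) = 0 → root; f(4) = 3.
f(0) = 0, so (z) divides f(z); f is reducible.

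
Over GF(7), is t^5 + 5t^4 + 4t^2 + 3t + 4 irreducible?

Yes

Write P(t) = t^5 + 5t^4 + 4t^2 + 3t + 4.
Check for roots in GF(7): P(0) = 4; P(1) = 3; P(2) = 5; P(3) = 4; P(4) = 4; P(5) = 6; P(6) = 2.
No roots, so no linear factors.
Degree-2 irreducible divisors: test the 21 monic irreducibles of degree 2 over GF(7).
None of them divide P (all give nonzero remainder).
No irreducible factor of degree ≤ 2 exists, so P is irreducible over GF(7).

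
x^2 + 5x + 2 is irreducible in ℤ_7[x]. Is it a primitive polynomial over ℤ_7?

No

Write f(x) = x^2 + 5x + 2.
|GF(7^2)^×| = 7^2 − 1 = 48. Prime factorization: 48 = 2^4·3.
f is primitive ⇔ x has order 48 in GF(7)[x]/(f), i.e. x^(48/q) ≠ 1 for each prime q | 48.
x^(24) mod f = 1
x^(16) mod f = 4.
Since x^(24) = 1, the order of x divides 24 < 48; not primitive.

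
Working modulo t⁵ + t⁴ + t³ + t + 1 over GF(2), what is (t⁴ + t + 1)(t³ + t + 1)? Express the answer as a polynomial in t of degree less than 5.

Multiply in GF(2)[t]: (t⁴ + t + 1)·(t³ + t + 1) = t⁷ + t⁵ + t³ + t² + 1.
Reduce using t⁵ ≡ t⁴ + t³ + t + 1 (mod t⁵ + t⁴ + t³ + t + 1).
Reduced: t³ + t².

t^3 + t^2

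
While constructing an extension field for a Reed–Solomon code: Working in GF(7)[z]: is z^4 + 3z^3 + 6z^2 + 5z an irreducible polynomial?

No

Write g(z) = z^4 + 3z^3 + 6z^2 + 5z.
Check for roots in GF(7): g(0) = 0 → root; g(1) = 1; g(2) = 4; g(3) = 0 → root; g(4) = 4; g(5) = 6; g(6) = 6.
g(0) = 0, so (z) divides g(z); g is reducible.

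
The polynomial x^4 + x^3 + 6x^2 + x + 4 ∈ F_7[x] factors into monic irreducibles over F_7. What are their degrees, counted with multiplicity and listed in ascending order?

4

Write f(x) = x^4 + x^3 + 6x^2 + x + 4.
Complete factorization: f(x) = (x^4 + x^3 + 6x^2 + x + 4).
Factor degrees with multiplicity: 4 = 4.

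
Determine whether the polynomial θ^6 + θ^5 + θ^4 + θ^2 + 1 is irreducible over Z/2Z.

Write g(θ) = θ^6 + θ^5 + θ^4 + θ^2 + 1.
Check for roots in Z/2Z: g(0) = 1; g(1) = 1.
No roots, so no linear factors.
Monic irreducibles of degree 2 over GF(2): θ^2 + θ + 1.
None of them divide g (all give nonzero remainder).
Monic irreducibles of degree 3 over GF(2): θ^3 + θ + 1, θ^3 + θ^2 + 1.
None of them divide g (all give nonzero remainder).
No irreducible factor of degree ≤ 3 exists, so g is irreducible over GF(2).

Yes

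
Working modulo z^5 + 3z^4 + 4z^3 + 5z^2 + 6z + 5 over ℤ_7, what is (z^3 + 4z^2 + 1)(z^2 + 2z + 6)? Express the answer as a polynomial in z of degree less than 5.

3z^4 + 3z^3 + 6z^2 + 3z + 1

Multiply in ℤ_7[z]: (z^3 + 4z^2 + 1)·(z^2 + 2z + 6) = z^5 + 6z^4 + 4z^2 + 2z + 6.
Reduce using z^5 ≡ 4z^4 + 3z^3 + 2z^2 + z + 2 (mod z^5 + 3z^4 + 4z^3 + 5z^2 + 6z + 5).
Reduced: 3z^4 + 3z^3 + 6z^2 + 3z + 1.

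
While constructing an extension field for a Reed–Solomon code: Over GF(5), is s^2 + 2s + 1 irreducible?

No

Write f(s) = s^2 + 2s + 1.
Check for roots in GF(5): f(0) = 1; f(1) = 4; f(2) = 4; f(3) = 1; f(4) = 0 → root.
f(4) = 0, so (s − 4) divides f(s); f is reducible.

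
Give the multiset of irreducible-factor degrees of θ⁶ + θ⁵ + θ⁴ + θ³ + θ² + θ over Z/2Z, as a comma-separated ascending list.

Write h(θ) = θ⁶ + θ⁵ + θ⁴ + θ³ + θ² + θ.
Roots in Z/2Z: h(0) = 0 → root; h(1) = 0 → root.
Linear factors from roots: (θ), (θ + 1).
Complete factorization: h(θ) = (θ)·(θ + 1)·(θ² + θ + 1)^2.
Factor degrees with multiplicity: 1 + 1 + 2 + 2 = 6.

1, 1, 2, 2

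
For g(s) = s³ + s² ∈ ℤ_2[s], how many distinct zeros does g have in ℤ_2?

Evaluate at each of the 2 elements of ℤ_2:
g(0) = 0 → root; g(1) = 0 → root.
Roots: {0, 1}.

2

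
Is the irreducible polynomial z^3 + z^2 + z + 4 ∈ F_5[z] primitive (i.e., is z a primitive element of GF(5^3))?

No

Write f(z) = z^3 + z^2 + z + 4.
|GF(5^3)^×| = 5^3 − 1 = 124. Prime factorization: 124 = 2^2·31.
f is primitive ⇔ z has order 124 in GF(5)[z]/(f), i.e. z^(124/q) ≠ 1 for each prime q | 124.
z^(62) mod f = 1
z^(4) mod f = 2z + 4.
Since z^(62) = 1, the order of z divides 62 < 124; not primitive.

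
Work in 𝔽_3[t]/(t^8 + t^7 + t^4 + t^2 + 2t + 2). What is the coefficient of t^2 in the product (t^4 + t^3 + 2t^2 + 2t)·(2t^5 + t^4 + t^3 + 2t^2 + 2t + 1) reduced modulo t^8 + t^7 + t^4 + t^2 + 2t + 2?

1

Multiply in 𝔽_3[t]: (t^4 + t^3 + 2t^2 + 2t)·(2t^5 + t^4 + t^3 + 2t^2 + 2t + 1) = 2t^9 + 2t^5 + 2t.
Reduce using t^8 ≡ 2t^7 + 2t^4 + 2t^2 + t + 1 (mod t^8 + t^7 + t^4 + t^2 + 2t + 2).
Reduced: 2t^7 + 2t^4 + t^3 + t^2 + 2t + 1.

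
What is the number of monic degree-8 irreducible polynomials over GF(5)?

48750

x^(5^8) − x is the product of all monic irreducibles of degree dividing 8; Möbius inversion gives N = (1/8) Σ μ(8/d)·5^d.
Divisors of 8: 1, 2, 4, 8; μ(8/d) for each: 0, 0, -1, 1.
Σ = − 5^4 + 5^8 = 390000.
N = 390000/8 = 48750.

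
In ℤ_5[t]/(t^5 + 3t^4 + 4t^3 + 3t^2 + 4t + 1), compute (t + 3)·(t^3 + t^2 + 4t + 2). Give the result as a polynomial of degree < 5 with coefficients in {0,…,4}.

Multiply in ℤ_5[t]: (t + 3)·(t^3 + t^2 + 4t + 2) = t^4 + 4t^3 + 2t^2 + 4t + 1.
Reduced: t^4 + 4t^3 + 2t^2 + 4t + 1.

t^4 + 4t^3 + 2t^2 + 4t + 1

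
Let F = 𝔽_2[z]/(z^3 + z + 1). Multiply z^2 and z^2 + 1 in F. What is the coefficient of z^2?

Multiply in 𝔽_2[z]: (z^2)·(z^2 + 1) = z^4 + z^2.
Reduce using z^3 ≡ z + 1 (mod z^3 + z + 1).
Reduced: z.

0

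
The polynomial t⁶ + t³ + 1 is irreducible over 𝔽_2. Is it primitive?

Write f(t) = t⁶ + t³ + 1.
|GF(2^6)^×| = 2^6 − 1 = 63. Prime factorization: 63 = 3^2·7.
f is primitive ⇔ t has order 63 in GF(2)[t]/(f), i.e. t^(63/q) ≠ 1 for each prime q | 63.
t^(21) mod f = t³.
t^(9) mod f = 1
Since t^(9) = 1, the order of t divides 9 < 63; not primitive.

No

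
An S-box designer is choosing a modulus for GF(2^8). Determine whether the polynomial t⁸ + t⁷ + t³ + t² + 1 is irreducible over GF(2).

Write g(t) = t⁸ + t⁷ + t³ + t² + 1.
Check for roots in GF(2): g(0) = 1; g(1) = 1.
No roots, so no linear factors.
Monic irreducibles of degree 2 over GF(2): t² + t + 1.
None of them divide g (all give nonzero remainder).
Monic irreducibles of degree 3 over GF(2): t³ + t + 1, t³ + t² + 1.
None of them divide g (all give nonzero remainder).
Monic irreducibles of degree 4 over GF(2): t⁴ + t + 1, t⁴ + t³ + 1, t⁴ + t³ + t² + t + 1.
None of them divide g (all give nonzero remainder).
No irreducible factor of degree ≤ 4 exists, so g is irreducible over GF(2).

Yes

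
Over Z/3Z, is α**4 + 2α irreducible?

No

Write f(α) = α**4 + 2α.
Check for roots in Z/3Z: f(0) = 0 → root; f(1) = 0 → root; f(2) = 2.
f(0) = 0, so (α) divides f(α); f is reducible.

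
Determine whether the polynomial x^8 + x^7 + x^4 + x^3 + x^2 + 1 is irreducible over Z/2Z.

Write P(x) = x^8 + x^7 + x^4 + x^3 + x^2 + 1.
Check for roots in Z/2Z: P(0) = 1; P(1) = 0 → root.
P(1) = 0, so (x − 1) divides P(x); P is reducible.

No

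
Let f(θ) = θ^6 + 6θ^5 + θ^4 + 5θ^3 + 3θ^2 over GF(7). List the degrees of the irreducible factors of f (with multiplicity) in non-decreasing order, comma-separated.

1, 1, 1, 1, 2

Linear factors from roots: (θ), (θ + 3), (θ + 2).
Complete factorization: f(θ) = (θ + 2)·(θ + 3)·(θ)^2·(θ^2 + θ + 4).
Factor degrees with multiplicity: 1 + 1 + 1 + 1 + 2 = 6.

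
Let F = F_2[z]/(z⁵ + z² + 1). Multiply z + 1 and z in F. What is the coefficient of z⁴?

0

Multiply in F_2[z]: (z + 1)·(z) = z² + z.
Reduced: z² + z.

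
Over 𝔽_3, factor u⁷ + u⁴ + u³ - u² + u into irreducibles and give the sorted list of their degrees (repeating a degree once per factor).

1, 1, 1, 1, 3

Write g(u) = u⁷ + u⁴ + u³ - u² + u.
Roots in 𝔽_3: g(0) = 0 → root; g(1) = 0 → root; g(2) = 0 → root.
Linear factors from roots: (u), (u - 1), (u + 1).
Complete factorization: g(u) = (u)·(u - 1)·(u + 1)^2·(u³ - u² - u - 1).
Factor degrees with multiplicity: 1 + 1 + 1 + 1 + 3 = 7.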